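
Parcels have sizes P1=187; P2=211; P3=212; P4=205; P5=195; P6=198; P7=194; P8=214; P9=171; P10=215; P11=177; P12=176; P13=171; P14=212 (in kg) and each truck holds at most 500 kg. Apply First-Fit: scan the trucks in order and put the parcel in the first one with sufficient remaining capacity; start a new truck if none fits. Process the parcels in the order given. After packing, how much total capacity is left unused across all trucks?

P1 (187 kg) → truck 1 (remaining 313 kg)
P2 (211 kg) → truck 1 (remaining 102 kg)
P3 (212 kg) → truck 2 (remaining 288 kg)
P4 (205 kg) → truck 2 (remaining 83 kg)
P5 (195 kg) → truck 3 (remaining 305 kg)
P6 (198 kg) → truck 3 (remaining 107 kg)
P7 (194 kg) → truck 4 (remaining 306 kg)
P8 (214 kg) → truck 4 (remaining 92 kg)
P9 (171 kg) → truck 5 (remaining 329 kg)
P10 (215 kg) → truck 5 (remaining 114 kg)
P11 (177 kg) → truck 6 (remaining 323 kg)
P12 (176 kg) → truck 6 (remaining 147 kg)
P13 (171 kg) → truck 7 (remaining 329 kg)
P14 (212 kg) → truck 7 (remaining 117 kg)
7 trucks × 500 kg = 3500 kg; used 2738 kg; unused 762 kg.

762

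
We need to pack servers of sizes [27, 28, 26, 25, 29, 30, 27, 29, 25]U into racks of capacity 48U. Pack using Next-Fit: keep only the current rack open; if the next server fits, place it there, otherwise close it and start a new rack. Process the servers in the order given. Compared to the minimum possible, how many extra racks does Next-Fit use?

0

Next-Fit: [27] [28] [26] [25] [29] [30] [27] [29] [25] → 9 racks.
9 servers exceed 24U (half the capacity), and no two of those can share a rack, so at least 9 racks are needed.
So 9 is already optimal.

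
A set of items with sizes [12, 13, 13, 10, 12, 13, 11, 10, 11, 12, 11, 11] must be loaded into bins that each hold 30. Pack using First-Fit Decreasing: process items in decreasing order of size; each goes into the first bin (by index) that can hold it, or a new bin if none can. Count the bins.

Sorted descending: 13, 13, 13, 12, 12, 12, 11, 11, 11, 11, 10, 10.
bin 1: place 13, 17 left
bin 1: place 13, 4 left
bin 2: place 13, 17 left
bin 2: place 12, 5 left
bin 3: place 12, 18 left
bin 3: place 12, 6 left
bin 4: place 11, 19 left
bin 4: place 11, 8 left
bin 5: place 11, 19 left
bin 5: place 11, 8 left
bin 6: place 10, 20 left
bin 6: place 10, 10 left
Final bins: [13,13] [13,12] [12,12] [11,11] [11,11] [10,10].

6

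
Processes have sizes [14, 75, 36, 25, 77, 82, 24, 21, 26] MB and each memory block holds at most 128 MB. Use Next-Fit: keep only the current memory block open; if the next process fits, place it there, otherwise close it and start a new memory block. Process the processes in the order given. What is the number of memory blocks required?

Put 14 MB in memory block 1; 114 MB remain.
Put 75 MB in memory block 1; 39 MB remain.
Put 36 MB in memory block 1; 3 MB remain.
Put 25 MB in memory block 2; 103 MB remain.
Put 77 MB in memory block 2; 26 MB remain.
Put 82 MB in memory block 3; 46 MB remain.
Put 24 MB in memory block 3; 22 MB remain.
Put 21 MB in memory block 3; 1 MB remain.
Put 26 MB in memory block 4; 102 MB remain.
Final memory blocks: [14,75,36] [25,77] [82,24,21] [26].

4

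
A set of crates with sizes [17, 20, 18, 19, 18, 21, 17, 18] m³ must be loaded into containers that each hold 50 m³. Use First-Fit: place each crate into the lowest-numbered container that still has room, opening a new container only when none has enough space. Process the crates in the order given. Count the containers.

4 containers

container 1: place 17 m³, 33 m³ left
container 1: place 20 m³, 13 m³ left
container 2: place 18 m³, 32 m³ left
container 2: place 19 m³, 13 m³ left
container 3: place 18 m³, 32 m³ left
container 3: place 21 m³, 11 m³ left
container 4: place 17 m³, 33 m³ left
container 4: place 18 m³, 15 m³ left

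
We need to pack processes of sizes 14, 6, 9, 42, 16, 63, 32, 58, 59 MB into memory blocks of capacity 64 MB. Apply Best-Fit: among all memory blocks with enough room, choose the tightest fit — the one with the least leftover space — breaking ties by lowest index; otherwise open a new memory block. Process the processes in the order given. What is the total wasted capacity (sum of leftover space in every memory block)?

21

Put 14 MB in memory block 1; 50 MB remain.
Put 6 MB in memory block 1; 44 MB remain.
Put 9 MB in memory block 1; 35 MB remain.
Put 42 MB in memory block 2; 22 MB remain.
Put 16 MB in memory block 2; 6 MB remain.
Put 63 MB in memory block 3; 1 MB remain.
Put 32 MB in memory block 1; 3 MB remain.
Put 58 MB in memory block 4; 6 MB remain.
Put 59 MB in memory block 5; 5 MB remain.
5 memory blocks × 64 MB = 320 MB; used 299 MB; unused 21 MB.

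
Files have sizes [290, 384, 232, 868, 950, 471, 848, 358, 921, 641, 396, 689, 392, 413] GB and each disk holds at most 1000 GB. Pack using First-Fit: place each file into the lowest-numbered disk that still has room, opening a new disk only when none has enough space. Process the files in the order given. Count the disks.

10

disk 1: place 290 GB, 710 GB left
disk 1: place 384 GB, 326 GB left
disk 1: place 232 GB, 94 GB left
disk 2: place 868 GB, 132 GB left
disk 3: place 950 GB, 50 GB left
disk 4: place 471 GB, 529 GB left
disk 5: place 848 GB, 152 GB left
disk 4: place 358 GB, 171 GB left
disk 6: place 921 GB, 79 GB left
disk 7: place 641 GB, 359 GB left
disk 8: place 396 GB, 604 GB left
disk 9: place 689 GB, 311 GB left
disk 8: place 392 GB, 212 GB left
disk 10: place 413 GB, 587 GB left
Final disks: [290,384,232] [868] [950] [471,358] [848] [921] [641] [396,392] [689] [413].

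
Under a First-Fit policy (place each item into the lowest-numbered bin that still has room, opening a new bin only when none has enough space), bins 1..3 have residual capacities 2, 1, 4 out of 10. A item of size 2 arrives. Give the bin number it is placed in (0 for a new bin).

Bins with room: bin 1 (2), bin 3 (4).
The first with room is bin 1.

1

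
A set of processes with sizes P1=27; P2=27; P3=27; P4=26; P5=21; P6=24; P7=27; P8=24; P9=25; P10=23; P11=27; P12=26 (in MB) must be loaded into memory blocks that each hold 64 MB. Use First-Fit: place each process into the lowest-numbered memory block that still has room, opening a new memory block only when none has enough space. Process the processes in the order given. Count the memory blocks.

Put P1 (27 MB) in memory block 1; 37 MB remain.
Put P2 (27 MB) in memory block 1; 10 MB remain.
Put P3 (27 MB) in memory block 2; 37 MB remain.
Put P4 (26 MB) in memory block 2; 11 MB remain.
Put P5 (21 MB) in memory block 3; 43 MB remain.
Put P6 (24 MB) in memory block 3; 19 MB remain.
Put P7 (27 MB) in memory block 4; 37 MB remain.
Put P8 (24 MB) in memory block 4; 13 MB remain.
Put P9 (25 MB) in memory block 5; 39 MB remain.
Put P10 (23 MB) in memory block 5; 16 MB remain.
Put P11 (27 MB) in memory block 6; 37 MB remain.
Put P12 (26 MB) in memory block 6; 11 MB remain.
Final memory blocks: [27,27] [27,26] [21,24] [27,24] [25,23] [27,26].

6 memory blocks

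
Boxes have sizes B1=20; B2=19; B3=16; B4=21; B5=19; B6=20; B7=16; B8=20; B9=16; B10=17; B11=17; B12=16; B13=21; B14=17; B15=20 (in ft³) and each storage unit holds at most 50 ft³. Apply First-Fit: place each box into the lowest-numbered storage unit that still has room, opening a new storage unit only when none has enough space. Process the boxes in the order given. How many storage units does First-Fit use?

Put B1 (20 ft³) in storage unit 1; 30 ft³ remain.
Put B2 (19 ft³) in storage unit 1; 11 ft³ remain.
Put B3 (16 ft³) in storage unit 2; 34 ft³ remain.
Put B4 (21 ft³) in storage unit 2; 13 ft³ remain.
Put B5 (19 ft³) in storage unit 3; 31 ft³ remain.
Put B6 (20 ft³) in storage unit 3; 11 ft³ remain.
Put B7 (16 ft³) in storage unit 4; 34 ft³ remain.
Put B8 (20 ft³) in storage unit 4; 14 ft³ remain.
Put B9 (16 ft³) in storage unit 5; 34 ft³ remain.
Put B10 (17 ft³) in storage unit 5; 17 ft³ remain.
Put B11 (17 ft³) in storage unit 5; 0 ft³ remain.
Put B12 (16 ft³) in storage unit 6; 34 ft³ remain.
Put B13 (21 ft³) in storage unit 6; 13 ft³ remain.
Put B14 (17 ft³) in storage unit 7; 33 ft³ remain.
Put B15 (20 ft³) in storage unit 7; 13 ft³ remain.
Final storage units: [20,19] [16,21] [19,20] [16,20] [16,17,17] [16,21] [17,20].

7 storage units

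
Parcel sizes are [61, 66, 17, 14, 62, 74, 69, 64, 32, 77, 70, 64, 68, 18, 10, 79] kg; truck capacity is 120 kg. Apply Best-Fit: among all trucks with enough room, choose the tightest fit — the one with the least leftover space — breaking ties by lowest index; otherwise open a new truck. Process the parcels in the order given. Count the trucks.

11 trucks

Put 61 kg in truck 1; 59 kg remain.
Put 66 kg in truck 2; 54 kg remain.
Put 17 kg in truck 2; 37 kg remain.
Put 14 kg in truck 2; 23 kg remain.
Put 62 kg in truck 3; 58 kg remain.
Put 74 kg in truck 4; 46 kg remain.
Put 69 kg in truck 5; 51 kg remain.
Put 64 kg in truck 6; 56 kg remain.
Put 32 kg in truck 4; 14 kg remain.
Put 77 kg in truck 7; 43 kg remain.
Put 70 kg in truck 8; 50 kg remain.
Put 64 kg in truck 9; 56 kg remain.
Put 68 kg in truck 10; 52 kg remain.
Put 18 kg in truck 2; 5 kg remain.
Put 10 kg in truck 4; 4 kg remain.
Put 79 kg in truck 11; 41 kg remain.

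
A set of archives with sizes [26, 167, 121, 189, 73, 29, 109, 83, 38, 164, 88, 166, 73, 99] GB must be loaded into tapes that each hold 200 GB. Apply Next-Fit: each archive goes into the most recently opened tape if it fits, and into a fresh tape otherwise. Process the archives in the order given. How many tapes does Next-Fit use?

tape 1: place 26 GB, 174 GB left
tape 1: place 167 GB, 7 GB left
tape 2: place 121 GB, 79 GB left
tape 3: place 189 GB, 11 GB left
tape 4: place 73 GB, 127 GB left
tape 4: place 29 GB, 98 GB left
tape 5: place 109 GB, 91 GB left
tape 5: place 83 GB, 8 GB left
tape 6: place 38 GB, 162 GB left
tape 7: place 164 GB, 36 GB left
tape 8: place 88 GB, 112 GB left
tape 9: place 166 GB, 34 GB left
tape 10: place 73 GB, 127 GB left
tape 10: place 99 GB, 28 GB left
Final tapes: [26,167] [121] [189] [73,29] [109,83] [38] [164] [88] [166] [73,99].

10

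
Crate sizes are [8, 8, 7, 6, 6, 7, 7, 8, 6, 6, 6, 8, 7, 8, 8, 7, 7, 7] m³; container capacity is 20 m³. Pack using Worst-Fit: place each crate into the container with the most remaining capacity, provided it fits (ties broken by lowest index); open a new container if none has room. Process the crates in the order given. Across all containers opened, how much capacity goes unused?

33

Put 8 m³ in container 1; 12 m³ remain.
Put 8 m³ in container 1; 4 m³ remain.
Put 7 m³ in container 2; 13 m³ remain.
Put 6 m³ in container 2; 7 m³ remain.
Put 6 m³ in container 2; 1 m³ remain.
Put 7 m³ in container 3; 13 m³ remain.
Put 7 m³ in container 3; 6 m³ remain.
Put 8 m³ in container 4; 12 m³ remain.
Put 6 m³ in container 4; 6 m³ remain.
Put 6 m³ in container 3; 0 m³ remain.
Put 6 m³ in container 4; 0 m³ remain.
Put 8 m³ in container 5; 12 m³ remain.
Put 7 m³ in container 5; 5 m³ remain.
Put 8 m³ in container 6; 12 m³ remain.
Put 8 m³ in container 6; 4 m³ remain.
Put 7 m³ in container 7; 13 m³ remain.
Put 7 m³ in container 7; 6 m³ remain.
Put 7 m³ in container 8; 13 m³ remain.
8 containers × 20 m³ = 160 m³; used 127 m³; unused 33 m³.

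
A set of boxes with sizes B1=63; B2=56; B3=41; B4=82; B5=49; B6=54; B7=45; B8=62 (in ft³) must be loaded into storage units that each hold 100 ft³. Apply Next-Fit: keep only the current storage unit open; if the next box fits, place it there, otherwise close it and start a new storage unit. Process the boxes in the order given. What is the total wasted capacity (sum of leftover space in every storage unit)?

B1 (63 ft³) → storage unit 1 (remaining 37 ft³)
B2 (56 ft³) → storage unit 2 (remaining 44 ft³)
B3 (41 ft³) → storage unit 2 (remaining 3 ft³)
B4 (82 ft³) → storage unit 3 (remaining 18 ft³)
B5 (49 ft³) → storage unit 4 (remaining 51 ft³)
B6 (54 ft³) → storage unit 5 (remaining 46 ft³)
B7 (45 ft³) → storage unit 5 (remaining 1 ft³)
B8 (62 ft³) → storage unit 6 (remaining 38 ft³)
6 storage units × 100 ft³ = 600 ft³; used 452 ft³; unused 148 ft³.

148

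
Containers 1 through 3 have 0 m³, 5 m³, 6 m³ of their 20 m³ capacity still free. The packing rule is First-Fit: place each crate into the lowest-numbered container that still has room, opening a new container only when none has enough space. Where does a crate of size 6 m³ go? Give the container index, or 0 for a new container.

3

Containers with room: container 3 (6 m³).
The first with room is container 3.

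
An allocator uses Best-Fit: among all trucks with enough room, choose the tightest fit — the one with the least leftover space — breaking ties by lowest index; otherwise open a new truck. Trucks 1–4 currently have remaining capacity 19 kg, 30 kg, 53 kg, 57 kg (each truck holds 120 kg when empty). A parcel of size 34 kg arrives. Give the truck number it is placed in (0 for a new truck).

3

Trucks with room: truck 3 (53 kg), truck 4 (57 kg).
Tightest fit is truck 3 with 53 kg free.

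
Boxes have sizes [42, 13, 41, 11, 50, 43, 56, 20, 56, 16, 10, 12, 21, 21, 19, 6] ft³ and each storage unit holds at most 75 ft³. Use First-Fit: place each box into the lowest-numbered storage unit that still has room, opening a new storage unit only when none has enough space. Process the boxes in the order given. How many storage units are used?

storage unit 1: place 42 ft³, 33 ft³ left
storage unit 1: place 13 ft³, 20 ft³ left
storage unit 2: place 41 ft³, 34 ft³ left
storage unit 1: place 11 ft³, 9 ft³ left
storage unit 3: place 50 ft³, 25 ft³ left
storage unit 4: place 43 ft³, 32 ft³ left
storage unit 5: place 56 ft³, 19 ft³ left
storage unit 2: place 20 ft³, 14 ft³ left
storage unit 6: place 56 ft³, 19 ft³ left
storage unit 3: place 16 ft³, 9 ft³ left
storage unit 2: place 10 ft³, 4 ft³ left
storage unit 4: place 12 ft³, 20 ft³ left
storage unit 7: place 21 ft³, 54 ft³ left
storage unit 7: place 21 ft³, 33 ft³ left
storage unit 4: place 19 ft³, 1 ft³ left
storage unit 1: place 6 ft³, 3 ft³ left

7 storage units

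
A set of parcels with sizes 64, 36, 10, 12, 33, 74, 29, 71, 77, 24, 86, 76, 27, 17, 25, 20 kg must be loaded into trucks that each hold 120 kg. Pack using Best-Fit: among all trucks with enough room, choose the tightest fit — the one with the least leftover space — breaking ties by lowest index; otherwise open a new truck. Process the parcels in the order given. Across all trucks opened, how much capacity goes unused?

Put 64 kg in truck 1; 56 kg remain.
Put 36 kg in truck 1; 20 kg remain.
Put 10 kg in truck 1; 10 kg remain.
Put 12 kg in truck 2; 108 kg remain.
Put 33 kg in truck 2; 75 kg remain.
Put 74 kg in truck 2; 1 kg remain.
Put 29 kg in truck 3; 91 kg remain.
Put 71 kg in truck 3; 20 kg remain.
Put 77 kg in truck 4; 43 kg remain.
Put 24 kg in truck 4; 19 kg remain.
Put 86 kg in truck 5; 34 kg remain.
Put 76 kg in truck 6; 44 kg remain.
Put 27 kg in truck 5; 7 kg remain.
Put 17 kg in truck 4; 2 kg remain.
Put 25 kg in truck 6; 19 kg remain.
Put 20 kg in truck 3; 0 kg remain.
6 trucks × 120 kg = 720 kg; used 681 kg; unused 39 kg.

39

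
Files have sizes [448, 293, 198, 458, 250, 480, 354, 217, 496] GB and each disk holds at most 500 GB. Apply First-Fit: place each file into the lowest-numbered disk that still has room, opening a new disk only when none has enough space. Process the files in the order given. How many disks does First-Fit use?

disk 1: place 448 GB, 52 GB left
disk 2: place 293 GB, 207 GB left
disk 2: place 198 GB, 9 GB left
disk 3: place 458 GB, 42 GB left
disk 4: place 250 GB, 250 GB left
disk 5: place 480 GB, 20 GB left
disk 6: place 354 GB, 146 GB left
disk 4: place 217 GB, 33 GB left
disk 7: place 496 GB, 4 GB left
Final disks: [448] [293,198] [458] [250,217] [480] [354] [496].

7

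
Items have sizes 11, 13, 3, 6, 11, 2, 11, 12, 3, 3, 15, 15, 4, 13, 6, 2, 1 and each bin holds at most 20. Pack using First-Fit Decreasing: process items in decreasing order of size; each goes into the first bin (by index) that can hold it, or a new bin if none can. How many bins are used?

Sorted descending: 15, 15, 13, 13, 12, 11, 11, 11, 6, 6, 4, 3, 3, 3, 2, 2, 1.
15 → bin 1 (remaining 5)
15 → bin 2 (remaining 5)
13 → bin 3 (remaining 7)
13 → bin 4 (remaining 7)
12 → bin 5 (remaining 8)
11 → bin 6 (remaining 9)
11 → bin 7 (remaining 9)
11 → bin 8 (remaining 9)
6 → bin 3 (remaining 1)
6 → bin 4 (remaining 1)
4 → bin 1 (remaining 1)
3 → bin 2 (remaining 2)
3 → bin 5 (remaining 5)
3 → bin 5 (remaining 2)
2 → bin 2 (remaining 0)
2 → bin 5 (remaining 0)
1 → bin 1 (remaining 0)
Final bins: [15,4,1] [15,3,2] [13,6] [13,6] [12,3,3,2] [11] [11] [11].

8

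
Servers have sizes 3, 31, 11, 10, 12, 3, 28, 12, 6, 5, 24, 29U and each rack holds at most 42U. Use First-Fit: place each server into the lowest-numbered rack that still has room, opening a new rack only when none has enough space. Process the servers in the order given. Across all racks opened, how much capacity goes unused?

Put 3U in rack 1; 39U remain.
Put 31U in rack 1; 8U remain.
Put 11U in rack 2; 31U remain.
Put 10U in rack 2; 21U remain.
Put 12U in rack 2; 9U remain.
Put 3U in rack 1; 5U remain.
Put 28U in rack 3; 14U remain.
Put 12U in rack 3; 2U remain.
Put 6U in rack 2; 3U remain.
Put 5U in rack 1; 0U remain.
Put 24U in rack 4; 18U remain.
Put 29U in rack 5; 13U remain.
5 racks × 42U = 210U; used 174U; unused 36U.

36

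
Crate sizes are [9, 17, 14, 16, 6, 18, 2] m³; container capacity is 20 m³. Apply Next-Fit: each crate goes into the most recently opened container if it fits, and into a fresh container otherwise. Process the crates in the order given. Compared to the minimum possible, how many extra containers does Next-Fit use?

1

Next-Fit: [9] [17] [14] [16] [6] [18,2] → 6 containers.
Total size 82 m³; any packing needs at least ⌈82/20⌉ = 5 containers.
An optimal packing achieves that bound: [18,2] [17] [16] [14,6] [9] → 5 containers.
Excess: 6 − 5 = 1.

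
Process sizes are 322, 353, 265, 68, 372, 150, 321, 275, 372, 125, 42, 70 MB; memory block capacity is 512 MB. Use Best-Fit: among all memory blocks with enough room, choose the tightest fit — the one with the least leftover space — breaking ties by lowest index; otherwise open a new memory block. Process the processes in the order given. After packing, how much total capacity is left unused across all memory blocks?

Put 322 MB in memory block 1; 190 MB remain.
Put 353 MB in memory block 2; 159 MB remain.
Put 265 MB in memory block 3; 247 MB remain.
Put 68 MB in memory block 2; 91 MB remain.
Put 372 MB in memory block 4; 140 MB remain.
Put 150 MB in memory block 1; 40 MB remain.
Put 321 MB in memory block 5; 191 MB remain.
Put 275 MB in memory block 6; 237 MB remain.
Put 372 MB in memory block 7; 140 MB remain.
Put 125 MB in memory block 4; 15 MB remain.
Put 42 MB in memory block 2; 49 MB remain.
Put 70 MB in memory block 7; 70 MB remain.
7 memory blocks × 512 MB = 3584 MB; used 2735 MB; unused 849 MB.

849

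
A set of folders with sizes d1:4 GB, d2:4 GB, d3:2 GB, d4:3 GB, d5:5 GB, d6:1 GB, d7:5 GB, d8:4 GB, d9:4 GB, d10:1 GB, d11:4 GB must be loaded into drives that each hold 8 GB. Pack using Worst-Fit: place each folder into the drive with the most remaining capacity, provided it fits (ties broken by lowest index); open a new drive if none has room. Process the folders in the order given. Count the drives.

6

d1 (4 GB) → drive 1 (remaining 4 GB)
d2 (4 GB) → drive 1 (remaining 0 GB)
d3 (2 GB) → drive 2 (remaining 6 GB)
d4 (3 GB) → drive 2 (remaining 3 GB)
d5 (5 GB) → drive 3 (remaining 3 GB)
d6 (1 GB) → drive 2 (remaining 2 GB)
d7 (5 GB) → drive 4 (remaining 3 GB)
d8 (4 GB) → drive 5 (remaining 4 GB)
d9 (4 GB) → drive 5 (remaining 0 GB)
d10 (1 GB) → drive 3 (remaining 2 GB)
d11 (4 GB) → drive 6 (remaining 4 GB)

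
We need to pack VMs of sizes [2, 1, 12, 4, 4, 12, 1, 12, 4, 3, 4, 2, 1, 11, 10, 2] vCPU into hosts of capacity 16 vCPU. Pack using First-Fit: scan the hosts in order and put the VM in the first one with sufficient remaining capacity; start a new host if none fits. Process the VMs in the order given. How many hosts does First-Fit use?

6

2 vCPU → host 1 (remaining 14 vCPU)
1 vCPU → host 1 (remaining 13 vCPU)
12 vCPU → host 1 (remaining 1 vCPU)
4 vCPU → host 2 (remaining 12 vCPU)
4 vCPU → host 2 (remaining 8 vCPU)
12 vCPU → host 3 (remaining 4 vCPU)
1 vCPU → host 1 (remaining 0 vCPU)
12 vCPU → host 4 (remaining 4 vCPU)
4 vCPU → host 2 (remaining 4 vCPU)
3 vCPU → host 2 (remaining 1 vCPU)
4 vCPU → host 3 (remaining 0 vCPU)
2 vCPU → host 4 (remaining 2 vCPU)
1 vCPU → host 2 (remaining 0 vCPU)
11 vCPU → host 5 (remaining 5 vCPU)
10 vCPU → host 6 (remaining 6 vCPU)
2 vCPU → host 4 (remaining 0 vCPU)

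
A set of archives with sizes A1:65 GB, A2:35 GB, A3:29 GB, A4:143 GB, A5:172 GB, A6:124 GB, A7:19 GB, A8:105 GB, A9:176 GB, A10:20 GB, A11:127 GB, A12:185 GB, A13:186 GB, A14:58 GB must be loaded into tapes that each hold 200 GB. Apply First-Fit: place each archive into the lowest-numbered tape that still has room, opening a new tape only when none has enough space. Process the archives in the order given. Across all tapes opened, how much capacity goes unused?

356

Put A1 (65 GB) in tape 1; 135 GB remain.
Put A2 (35 GB) in tape 1; 100 GB remain.
Put A3 (29 GB) in tape 1; 71 GB remain.
Put A4 (143 GB) in tape 2; 57 GB remain.
Put A5 (172 GB) in tape 3; 28 GB remain.
Put A6 (124 GB) in tape 4; 76 GB remain.
Put A7 (19 GB) in tape 1; 52 GB remain.
Put A8 (105 GB) in tape 5; 95 GB remain.
Put A9 (176 GB) in tape 6; 24 GB remain.
Put A10 (20 GB) in tape 1; 32 GB remain.
Put A11 (127 GB) in tape 7; 73 GB remain.
Put A12 (185 GB) in tape 8; 15 GB remain.
Put A13 (186 GB) in tape 9; 14 GB remain.
Put A14 (58 GB) in tape 4; 18 GB remain.
9 tapes × 200 GB = 1800 GB; used 1444 GB; unused 356 GB.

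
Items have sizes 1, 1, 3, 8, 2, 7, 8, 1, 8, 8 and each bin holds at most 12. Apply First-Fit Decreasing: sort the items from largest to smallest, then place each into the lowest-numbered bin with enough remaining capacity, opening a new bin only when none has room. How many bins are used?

Sorted descending: 8, 8, 8, 8, 7, 3, 2, 1, 1, 1.
8 → bin 1 (remaining 4)
8 → bin 2 (remaining 4)
8 → bin 3 (remaining 4)
8 → bin 4 (remaining 4)
7 → bin 5 (remaining 5)
3 → bin 1 (remaining 1)
2 → bin 2 (remaining 2)
1 → bin 1 (remaining 0)
1 → bin 2 (remaining 1)
1 → bin 2 (remaining 0)
Final bins: [8,3,1] [8,2,1,1] [8] [8] [7].

5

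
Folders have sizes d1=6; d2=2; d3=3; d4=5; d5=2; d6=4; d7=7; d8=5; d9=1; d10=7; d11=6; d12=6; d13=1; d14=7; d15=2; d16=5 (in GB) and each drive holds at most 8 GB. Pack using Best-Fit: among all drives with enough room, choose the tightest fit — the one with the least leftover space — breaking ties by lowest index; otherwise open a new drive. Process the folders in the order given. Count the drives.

d1 (6 GB) → drive 1 (remaining 2 GB)
d2 (2 GB) → drive 1 (remaining 0 GB)
d3 (3 GB) → drive 2 (remaining 5 GB)
d4 (5 GB) → drive 2 (remaining 0 GB)
d5 (2 GB) → drive 3 (remaining 6 GB)
d6 (4 GB) → drive 3 (remaining 2 GB)
d7 (7 GB) → drive 4 (remaining 1 GB)
d8 (5 GB) → drive 5 (remaining 3 GB)
d9 (1 GB) → drive 4 (remaining 0 GB)
d10 (7 GB) → drive 6 (remaining 1 GB)
d11 (6 GB) → drive 7 (remaining 2 GB)
d12 (6 GB) → drive 8 (remaining 2 GB)
d13 (1 GB) → drive 6 (remaining 0 GB)
d14 (7 GB) → drive 9 (remaining 1 GB)
d15 (2 GB) → drive 3 (remaining 0 GB)
d16 (5 GB) → drive 10 (remaining 3 GB)
Final drives: [6,2] [3,5] [2,4,2] [7,1] [5] [7,1] [6] [6] [7] [5].

10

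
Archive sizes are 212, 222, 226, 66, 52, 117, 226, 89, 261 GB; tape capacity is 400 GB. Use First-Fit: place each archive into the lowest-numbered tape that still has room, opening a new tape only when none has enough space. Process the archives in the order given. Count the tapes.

Put 212 GB in tape 1; 188 GB remain.
Put 222 GB in tape 2; 178 GB remain.
Put 226 GB in tape 3; 174 GB remain.
Put 66 GB in tape 1; 122 GB remain.
Put 52 GB in tape 1; 70 GB remain.
Put 117 GB in tape 2; 61 GB remain.
Put 226 GB in tape 4; 174 GB remain.
Put 89 GB in tape 3; 85 GB remain.
Put 261 GB in tape 5; 139 GB remain.

5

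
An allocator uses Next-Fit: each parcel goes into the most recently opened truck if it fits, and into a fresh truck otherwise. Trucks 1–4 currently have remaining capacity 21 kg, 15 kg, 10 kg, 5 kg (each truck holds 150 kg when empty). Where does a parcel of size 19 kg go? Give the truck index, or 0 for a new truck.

0

Next-Fit only looks at truck 4, which has 5 kg free.
19 kg does not fit, so a new truck is opened.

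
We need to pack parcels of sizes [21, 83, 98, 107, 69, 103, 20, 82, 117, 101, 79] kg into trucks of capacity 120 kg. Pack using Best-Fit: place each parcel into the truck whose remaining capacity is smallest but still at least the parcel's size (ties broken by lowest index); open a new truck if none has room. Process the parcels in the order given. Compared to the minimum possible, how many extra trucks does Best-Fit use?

Best-Fit: [21,83] [98,20] [107] [69] [103] [82] [117] [101] [79] → 9 trucks.
9 parcels exceed 60 kg (half the capacity), and no two of those can share a truck, so at least 9 trucks are needed.
So 9 is already optimal.

0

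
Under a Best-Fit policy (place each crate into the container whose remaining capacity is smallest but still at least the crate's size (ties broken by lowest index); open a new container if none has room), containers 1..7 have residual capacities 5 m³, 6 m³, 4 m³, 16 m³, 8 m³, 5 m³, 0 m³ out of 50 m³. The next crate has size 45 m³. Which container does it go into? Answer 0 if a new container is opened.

No container has ≥ 45 m³ free, so a new container is opened.

0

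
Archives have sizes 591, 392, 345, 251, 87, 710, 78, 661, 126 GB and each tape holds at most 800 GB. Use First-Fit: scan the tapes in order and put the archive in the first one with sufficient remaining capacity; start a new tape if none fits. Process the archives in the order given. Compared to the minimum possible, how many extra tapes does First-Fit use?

0

First-Fit: [591,87,78] [392,345] [251,126] [710] [661] → 5 tapes.
Total size 3241 GB; any packing needs at least ⌈3241/800⌉ = 5 tapes.
So 5 is already optimal.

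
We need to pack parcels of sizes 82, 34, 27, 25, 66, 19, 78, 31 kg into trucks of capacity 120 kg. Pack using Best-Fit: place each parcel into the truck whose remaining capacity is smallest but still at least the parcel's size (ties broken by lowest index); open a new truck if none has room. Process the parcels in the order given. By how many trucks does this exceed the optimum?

0

Best-Fit: [82,34] [27,25,66] [19,78] [31] → 4 trucks.
Total size 362 kg; any packing needs at least ⌈362/120⌉ = 4 trucks.
So 4 is already optimal.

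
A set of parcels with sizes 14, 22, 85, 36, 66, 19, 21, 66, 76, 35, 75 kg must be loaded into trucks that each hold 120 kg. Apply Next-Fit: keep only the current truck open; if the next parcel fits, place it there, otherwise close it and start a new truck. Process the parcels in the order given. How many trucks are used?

6 trucks

truck 1: place 14 kg, 106 kg left
truck 1: place 22 kg, 84 kg left
truck 2: place 85 kg, 35 kg left
truck 3: place 36 kg, 84 kg left
truck 3: place 66 kg, 18 kg left
truck 4: place 19 kg, 101 kg left
truck 4: place 21 kg, 80 kg left
truck 4: place 66 kg, 14 kg left
truck 5: place 76 kg, 44 kg left
truck 5: place 35 kg, 9 kg left
truck 6: place 75 kg, 45 kg left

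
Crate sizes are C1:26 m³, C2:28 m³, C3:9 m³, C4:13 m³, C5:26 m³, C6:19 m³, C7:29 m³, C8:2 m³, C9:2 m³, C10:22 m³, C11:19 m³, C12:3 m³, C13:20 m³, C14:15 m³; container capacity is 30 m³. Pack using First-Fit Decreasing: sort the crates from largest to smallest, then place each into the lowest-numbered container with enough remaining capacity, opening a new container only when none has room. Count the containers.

Sorted descending: 29, 28, 26, 26, 22, 20, 19, 19, 15, 13, 9, 3, 2, 2.
Put 29 m³ in container 1; 1 m³ remain.
Put 28 m³ in container 2; 2 m³ remain.
Put 26 m³ in container 3; 4 m³ remain.
Put 26 m³ in container 4; 4 m³ remain.
Put 22 m³ in container 5; 8 m³ remain.
Put 20 m³ in container 6; 10 m³ remain.
Put 19 m³ in container 7; 11 m³ remain.
Put 19 m³ in container 8; 11 m³ remain.
Put 15 m³ in container 9; 15 m³ remain.
Put 13 m³ in container 9; 2 m³ remain.
Put 9 m³ in container 6; 1 m³ remain.
Put 3 m³ in container 3; 1 m³ remain.
Put 2 m³ in container 2; 0 m³ remain.
Put 2 m³ in container 4; 2 m³ remain.

9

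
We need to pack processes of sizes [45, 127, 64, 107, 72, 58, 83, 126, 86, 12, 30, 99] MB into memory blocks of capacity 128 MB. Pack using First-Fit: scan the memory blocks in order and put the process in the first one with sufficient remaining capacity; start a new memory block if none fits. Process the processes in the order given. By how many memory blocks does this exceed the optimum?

1

First-Fit: [45,64,12] [127] [107] [72,30] [58] [83] [126] [86] [99] → 9 memory blocks.
Total size 909 MB; any packing needs at least ⌈909/128⌉ = 8 memory blocks.
An optimal packing achieves that bound: [127] [126] [107,12] [99] [86,30] [83,45] [72] [64,58] → 8 memory blocks.
Excess: 9 − 8 = 1.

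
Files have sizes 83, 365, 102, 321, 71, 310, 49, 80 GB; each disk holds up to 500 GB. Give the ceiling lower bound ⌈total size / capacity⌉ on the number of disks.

3

Total size = 83 + 365 + 102 + 321 + 71 + 310 + 49 + 80 = 1381 GB.
⌈1381 / 500⌉ = 3.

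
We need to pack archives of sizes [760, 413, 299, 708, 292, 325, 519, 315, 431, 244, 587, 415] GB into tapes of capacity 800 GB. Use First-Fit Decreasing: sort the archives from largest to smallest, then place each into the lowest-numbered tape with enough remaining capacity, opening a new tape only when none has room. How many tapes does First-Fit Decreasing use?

Sorted descending: 760, 708, 587, 519, 431, 415, 413, 325, 315, 299, 292, 244.
tape 1: place 760 GB, 40 GB left
tape 2: place 708 GB, 92 GB left
tape 3: place 587 GB, 213 GB left
tape 4: place 519 GB, 281 GB left
tape 5: place 431 GB, 369 GB left
tape 6: place 415 GB, 385 GB left
tape 7: place 413 GB, 387 GB left
tape 5: place 325 GB, 44 GB left
tape 6: place 315 GB, 70 GB left
tape 7: place 299 GB, 88 GB left
tape 8: place 292 GB, 508 GB left
tape 4: place 244 GB, 37 GB left
Final tapes: [760] [708] [587] [519,244] [431,325] [415,315] [413,299] [292].

8 tapes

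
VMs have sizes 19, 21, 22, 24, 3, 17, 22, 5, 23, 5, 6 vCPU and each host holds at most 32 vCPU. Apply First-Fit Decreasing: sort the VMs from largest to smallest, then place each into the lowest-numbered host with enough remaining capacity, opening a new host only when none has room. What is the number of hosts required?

7

Sorted descending: 24, 23, 22, 22, 21, 19, 17, 6, 5, 5, 3.
Put 24 vCPU in host 1; 8 vCPU remain.
Put 23 vCPU in host 2; 9 vCPU remain.
Put 22 vCPU in host 3; 10 vCPU remain.
Put 22 vCPU in host 4; 10 vCPU remain.
Put 21 vCPU in host 5; 11 vCPU remain.
Put 19 vCPU in host 6; 13 vCPU remain.
Put 17 vCPU in host 7; 15 vCPU remain.
Put 6 vCPU in host 1; 2 vCPU remain.
Put 5 vCPU in host 2; 4 vCPU remain.
Put 5 vCPU in host 3; 5 vCPU remain.
Put 3 vCPU in host 2; 1 vCPU remain.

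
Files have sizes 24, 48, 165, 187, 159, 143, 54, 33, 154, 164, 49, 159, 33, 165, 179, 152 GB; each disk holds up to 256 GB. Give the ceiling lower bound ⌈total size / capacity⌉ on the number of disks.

8

Total size = 24 + 48 + 165 + 187 + 159 + 143 + 54 + 33 + 154 + 164 + 49 + 159 + 33 + 165 + 179 + 152 = 1868 GB.
⌈1868 / 256⌉ = 8.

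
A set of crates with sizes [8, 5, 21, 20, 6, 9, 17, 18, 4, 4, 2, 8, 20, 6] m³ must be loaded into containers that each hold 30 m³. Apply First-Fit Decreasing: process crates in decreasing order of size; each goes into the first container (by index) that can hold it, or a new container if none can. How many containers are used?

Sorted descending: 21, 20, 20, 18, 17, 9, 8, 8, 6, 6, 5, 4, 4, 2.
container 1: place 21 m³, 9 m³ left
container 2: place 20 m³, 10 m³ left
container 3: place 20 m³, 10 m³ left
container 4: place 18 m³, 12 m³ left
container 5: place 17 m³, 13 m³ left
container 1: place 9 m³, 0 m³ left
container 2: place 8 m³, 2 m³ left
container 3: place 8 m³, 2 m³ left
container 4: place 6 m³, 6 m³ left
container 4: place 6 m³, 0 m³ left
container 5: place 5 m³, 8 m³ left
container 5: place 4 m³, 4 m³ left
container 5: place 4 m³, 0 m³ left
container 2: place 2 m³, 0 m³ left

5 containers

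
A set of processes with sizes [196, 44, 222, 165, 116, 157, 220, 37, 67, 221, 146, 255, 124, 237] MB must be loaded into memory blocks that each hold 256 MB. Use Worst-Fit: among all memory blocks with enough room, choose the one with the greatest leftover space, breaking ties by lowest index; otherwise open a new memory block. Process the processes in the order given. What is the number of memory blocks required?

196 MB → memory block 1 (remaining 60 MB)
44 MB → memory block 1 (remaining 16 MB)
222 MB → memory block 2 (remaining 34 MB)
165 MB → memory block 3 (remaining 91 MB)
116 MB → memory block 4 (remaining 140 MB)
157 MB → memory block 5 (remaining 99 MB)
220 MB → memory block 6 (remaining 36 MB)
37 MB → memory block 4 (remaining 103 MB)
67 MB → memory block 4 (remaining 36 MB)
221 MB → memory block 7 (remaining 35 MB)
146 MB → memory block 8 (remaining 110 MB)
255 MB → memory block 9 (remaining 1 MB)
124 MB → memory block 10 (remaining 132 MB)
237 MB → memory block 11 (remaining 19 MB)
Final memory blocks: [196,44] [222] [165] [116,37,67] [157] [220] [221] [146] [255] [124] [237].

11 memory blocks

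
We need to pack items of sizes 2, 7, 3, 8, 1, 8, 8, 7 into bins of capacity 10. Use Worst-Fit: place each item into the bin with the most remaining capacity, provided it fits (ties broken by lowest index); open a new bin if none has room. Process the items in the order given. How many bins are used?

6

bin 1: place 2, 8 left
bin 1: place 7, 1 left
bin 2: place 3, 7 left
bin 3: place 8, 2 left
bin 2: place 1, 6 left
bin 4: place 8, 2 left
bin 5: place 8, 2 left
bin 6: place 7, 3 left
Final bins: [2,7] [3,1] [8] [8] [8] [7].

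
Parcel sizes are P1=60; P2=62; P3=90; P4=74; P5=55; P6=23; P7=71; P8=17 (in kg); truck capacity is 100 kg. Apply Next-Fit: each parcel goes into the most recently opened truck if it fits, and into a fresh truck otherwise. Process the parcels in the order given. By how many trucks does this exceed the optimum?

0

Next-Fit: [60] [62] [90] [74] [55,23] [71,17] → 6 trucks.
6 parcels exceed 50 kg (half the capacity), and no two of those can share a truck, so at least 6 trucks are needed.
So 6 is already optimal.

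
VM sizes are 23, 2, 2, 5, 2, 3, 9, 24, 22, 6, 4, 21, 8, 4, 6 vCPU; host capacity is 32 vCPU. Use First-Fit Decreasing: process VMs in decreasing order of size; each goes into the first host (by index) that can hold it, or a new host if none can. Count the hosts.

5 hosts

Sorted descending: 24, 23, 22, 21, 9, 8, 6, 6, 5, 4, 4, 3, 2, 2, 2.
Put 24 vCPU in host 1; 8 vCPU remain.
Put 23 vCPU in host 2; 9 vCPU remain.
Put 22 vCPU in host 3; 10 vCPU remain.
Put 21 vCPU in host 4; 11 vCPU remain.
Put 9 vCPU in host 2; 0 vCPU remain.
Put 8 vCPU in host 1; 0 vCPU remain.
Put 6 vCPU in host 3; 4 vCPU remain.
Put 6 vCPU in host 4; 5 vCPU remain.
Put 5 vCPU in host 4; 0 vCPU remain.
Put 4 vCPU in host 3; 0 vCPU remain.
Put 4 vCPU in host 5; 28 vCPU remain.
Put 3 vCPU in host 5; 25 vCPU remain.
Put 2 vCPU in host 5; 23 vCPU remain.
Put 2 vCPU in host 5; 21 vCPU remain.
Put 2 vCPU in host 5; 19 vCPU remain.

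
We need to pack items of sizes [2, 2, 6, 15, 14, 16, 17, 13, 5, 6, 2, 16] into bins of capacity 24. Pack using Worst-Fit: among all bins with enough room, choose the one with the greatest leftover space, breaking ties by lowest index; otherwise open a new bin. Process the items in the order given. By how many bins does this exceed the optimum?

Worst-Fit: [2,2,6,14] [15,6] [16,2] [17] [13,5] [16] → 6 bins.
6 items exceed 12 (half the capacity), and no two of those can share a bin, so at least 6 bins are needed.
So 6 is already optimal.

0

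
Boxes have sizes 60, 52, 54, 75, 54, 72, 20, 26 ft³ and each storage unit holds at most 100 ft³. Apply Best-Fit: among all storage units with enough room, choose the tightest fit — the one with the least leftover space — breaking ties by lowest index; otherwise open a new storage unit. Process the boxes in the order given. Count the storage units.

Put 60 ft³ in storage unit 1; 40 ft³ remain.
Put 52 ft³ in storage unit 2; 48 ft³ remain.
Put 54 ft³ in storage unit 3; 46 ft³ remain.
Put 75 ft³ in storage unit 4; 25 ft³ remain.
Put 54 ft³ in storage unit 5; 46 ft³ remain.
Put 72 ft³ in storage unit 6; 28 ft³ remain.
Put 20 ft³ in storage unit 4; 5 ft³ remain.
Put 26 ft³ in storage unit 6; 2 ft³ remain.

6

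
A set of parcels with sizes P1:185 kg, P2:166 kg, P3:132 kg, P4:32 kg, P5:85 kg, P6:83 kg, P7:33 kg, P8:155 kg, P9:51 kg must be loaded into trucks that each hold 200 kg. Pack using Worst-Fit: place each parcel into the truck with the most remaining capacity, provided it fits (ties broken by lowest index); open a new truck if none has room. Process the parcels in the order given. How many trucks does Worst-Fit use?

6

truck 1: place P1 (185 kg), 15 kg left
truck 2: place P2 (166 kg), 34 kg left
truck 3: place P3 (132 kg), 68 kg left
truck 3: place P4 (32 kg), 36 kg left
truck 4: place P5 (85 kg), 115 kg left
truck 4: place P6 (83 kg), 32 kg left
truck 3: place P7 (33 kg), 3 kg left
truck 5: place P8 (155 kg), 45 kg left
truck 6: place P9 (51 kg), 149 kg left
Final trucks: [185] [166] [132,32,33] [85,83] [155] [51].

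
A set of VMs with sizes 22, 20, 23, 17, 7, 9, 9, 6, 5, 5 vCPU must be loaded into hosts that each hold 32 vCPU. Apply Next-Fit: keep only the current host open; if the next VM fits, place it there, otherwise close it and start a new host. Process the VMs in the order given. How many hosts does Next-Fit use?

6

22 vCPU → host 1 (remaining 10 vCPU)
20 vCPU → host 2 (remaining 12 vCPU)
23 vCPU → host 3 (remaining 9 vCPU)
17 vCPU → host 4 (remaining 15 vCPU)
7 vCPU → host 4 (remaining 8 vCPU)
9 vCPU → host 5 (remaining 23 vCPU)
9 vCPU → host 5 (remaining 14 vCPU)
6 vCPU → host 5 (remaining 8 vCPU)
5 vCPU → host 5 (remaining 3 vCPU)
5 vCPU → host 6 (remaining 27 vCPU)
Final hosts: [22] [20] [23] [17,7] [9,9,6,5] [5].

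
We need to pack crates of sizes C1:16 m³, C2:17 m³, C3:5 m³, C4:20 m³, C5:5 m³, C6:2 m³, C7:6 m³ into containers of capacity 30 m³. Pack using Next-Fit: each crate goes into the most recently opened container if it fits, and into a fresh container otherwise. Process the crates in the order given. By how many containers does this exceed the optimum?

1

Next-Fit: [16] [17,5] [20,5,2] [6] → 4 containers.
Total size 71 m³; any packing needs at least ⌈71/30⌉ = 3 containers.
An optimal packing achieves that bound: [20,6,2] [17,5,5] [16] → 3 containers.
Excess: 4 − 3 = 1.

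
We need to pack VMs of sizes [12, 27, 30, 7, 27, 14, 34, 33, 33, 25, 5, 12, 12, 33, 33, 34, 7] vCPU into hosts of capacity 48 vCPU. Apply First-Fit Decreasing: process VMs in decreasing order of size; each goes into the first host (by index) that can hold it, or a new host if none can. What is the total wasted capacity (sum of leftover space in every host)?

Sorted descending: 34, 34, 33, 33, 33, 33, 30, 27, 27, 25, 14, 12, 12, 12, 7, 7, 5.
host 1: place 34 vCPU, 14 vCPU left
host 2: place 34 vCPU, 14 vCPU left
host 3: place 33 vCPU, 15 vCPU left
host 4: place 33 vCPU, 15 vCPU left
host 5: place 33 vCPU, 15 vCPU left
host 6: place 33 vCPU, 15 vCPU left
host 7: place 30 vCPU, 18 vCPU left
host 8: place 27 vCPU, 21 vCPU left
host 9: place 27 vCPU, 21 vCPU left
host 10: place 25 vCPU, 23 vCPU left
host 1: place 14 vCPU, 0 vCPU left
host 2: place 12 vCPU, 2 vCPU left
host 3: place 12 vCPU, 3 vCPU left
host 4: place 12 vCPU, 3 vCPU left
host 5: place 7 vCPU, 8 vCPU left
host 5: place 7 vCPU, 1 vCPU left
host 6: place 5 vCPU, 10 vCPU left
10 hosts × 48 vCPU = 480 vCPU; used 378 vCPU; unused 102 vCPU.

102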